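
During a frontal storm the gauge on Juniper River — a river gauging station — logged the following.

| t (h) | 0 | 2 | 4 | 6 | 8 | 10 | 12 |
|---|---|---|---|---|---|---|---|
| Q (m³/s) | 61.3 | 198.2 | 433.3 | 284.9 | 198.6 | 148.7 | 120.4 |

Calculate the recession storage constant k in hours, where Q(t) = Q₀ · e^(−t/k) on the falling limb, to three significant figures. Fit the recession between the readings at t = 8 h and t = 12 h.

k ≈ 7.99 h

On the falling limb, Q drops from 198.6 to 120.4 m³/s between t = 8 h and t = 12 h (Δt = 4 h).
k = −Δt / ln(Q₂/Q₁) = −4 / ln(120.4/198.6) = 7.99 h.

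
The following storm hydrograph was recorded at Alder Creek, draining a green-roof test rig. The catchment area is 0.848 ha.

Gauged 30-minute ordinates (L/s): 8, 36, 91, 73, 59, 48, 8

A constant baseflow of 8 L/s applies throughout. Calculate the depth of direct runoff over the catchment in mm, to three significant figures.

Direct runoff: 0.0, 28.0, 83.0, 65.0, 51.0, 40.0, 0.0 L/s; ΣQ_DR = 267.0 L/s.
V = ΣQ_DR · Δt = 267.0 × 1800 s = 4.806 × 10^5 L.
Over A = 0.848 ha, depth = V / A = 56.7 mm.

d ≈ 56.7 mm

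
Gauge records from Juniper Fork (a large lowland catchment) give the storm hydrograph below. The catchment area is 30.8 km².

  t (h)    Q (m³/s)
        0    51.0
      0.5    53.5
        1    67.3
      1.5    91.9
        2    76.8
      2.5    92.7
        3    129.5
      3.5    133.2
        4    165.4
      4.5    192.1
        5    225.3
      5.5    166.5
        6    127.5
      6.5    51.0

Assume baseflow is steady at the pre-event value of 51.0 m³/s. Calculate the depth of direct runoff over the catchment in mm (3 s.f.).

d ≈ 53.2 mm

Direct runoff: 0.0, 2.5, 16.3, 40.9, 25.8, 41.7, 78.5, 82.2, 114.4, 141.1, 174.3, 115.5, 76.5, 0.0 m³/s; ΣQ_DR = 909.7 m³/s.
V = ΣQ_DR · Δt = 909.7 × 1800 s = 1.637 × 10^6 m³.
Over A = 30.8 km², depth = V / A = 53.2 mm.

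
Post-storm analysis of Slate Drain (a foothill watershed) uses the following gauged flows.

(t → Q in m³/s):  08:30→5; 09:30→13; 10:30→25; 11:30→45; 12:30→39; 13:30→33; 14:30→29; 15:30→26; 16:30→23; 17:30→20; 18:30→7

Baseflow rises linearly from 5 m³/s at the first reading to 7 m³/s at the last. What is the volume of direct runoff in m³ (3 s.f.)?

V ≈ 7.16 × 10^5 m³

Direct-runoff ordinates (Q − Q_b): 0.00, 7.80, 19.60, 39.40, 33.20, 27.00, 22.80, 19.60, 16.40, 13.20, 0.00 m³/s.
ΣQ_DR = 199.0 m³/s.
With Δt = 1 h = 3600 s, V = ΣQ_DR · Δt = 199.0 × 3600 = 7.16 × 10^5 m³.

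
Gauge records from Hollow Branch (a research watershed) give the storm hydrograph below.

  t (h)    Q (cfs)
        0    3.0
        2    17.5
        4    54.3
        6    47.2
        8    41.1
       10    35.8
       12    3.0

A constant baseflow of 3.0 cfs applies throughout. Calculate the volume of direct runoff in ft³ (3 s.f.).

Direct-runoff ordinates (Q − Q_b): 0.0, 14.5, 51.3, 44.2, 38.1, 32.8, 0.0 cfs.
ΣQ_DR = 180.9 cfs.
With Δt = 2 h = 7200 s, V = ΣQ_DR · Δt = 180.9 × 7200 = 1.30 × 10^6 ft³.

V ≈ 1.30 × 10^6 ft³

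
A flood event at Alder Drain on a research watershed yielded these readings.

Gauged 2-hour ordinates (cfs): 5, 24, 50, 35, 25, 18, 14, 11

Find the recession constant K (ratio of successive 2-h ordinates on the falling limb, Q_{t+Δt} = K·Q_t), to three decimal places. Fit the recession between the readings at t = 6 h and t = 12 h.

Using the recession-limb readings at t = 6 h and t = 12 h: Q falls from 35 to 14 cfs over 3 intervals.
K = (Q₂/Q₁)^(1/3) = (14/35)^(1/3) = 0.737.

K ≈ 0.737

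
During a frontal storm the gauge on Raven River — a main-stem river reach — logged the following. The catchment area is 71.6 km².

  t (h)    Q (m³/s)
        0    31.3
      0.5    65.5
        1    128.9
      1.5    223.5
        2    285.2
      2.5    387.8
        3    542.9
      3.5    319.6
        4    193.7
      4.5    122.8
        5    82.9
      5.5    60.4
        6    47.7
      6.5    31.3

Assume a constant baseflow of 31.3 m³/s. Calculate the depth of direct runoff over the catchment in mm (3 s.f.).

Direct runoff: 0.0, 34.2, 97.6, 192.2, 253.9, 356.5, 511.6, 288.3, 162.4, 91.5, 51.6, 29.1, 16.4, 0.0 m³/s; ΣQ_DR = 2085 m³/s.
V = ΣQ_DR · Δt = 2085 × 1800 s = 3.754 × 10^6 m³.
Over A = 71.6 km², depth = V / A = 52.4 mm.

d ≈ 52.4 mm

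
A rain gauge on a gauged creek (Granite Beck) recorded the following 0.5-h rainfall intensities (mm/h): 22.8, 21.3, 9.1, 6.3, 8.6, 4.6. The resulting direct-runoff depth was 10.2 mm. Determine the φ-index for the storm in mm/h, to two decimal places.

Only the 2 blocks with intensity above φ contribute runoff: 22.8, 21.3 mm/h.
Σ(I−φ)·Δt = d  ⇒  (22.8+21.3 − 2φ)·0.5 = 10.2
φ = (44.10 − 10.2/0.5) / 2 = 11.85 mm/h.

φ ≈ 11.85 mm/h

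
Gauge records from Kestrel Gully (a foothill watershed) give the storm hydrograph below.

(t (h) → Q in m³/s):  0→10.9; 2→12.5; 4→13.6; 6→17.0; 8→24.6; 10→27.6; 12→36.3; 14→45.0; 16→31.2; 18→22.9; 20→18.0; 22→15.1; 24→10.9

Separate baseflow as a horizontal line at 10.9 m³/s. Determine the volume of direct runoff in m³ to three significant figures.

Direct-runoff ordinates (Q − Q_b): 0.0, 1.6, 2.7, 6.1, 13.7, 16.7, 25.4, 34.1, 20.3, 12.0, 7.1, 4.2, 0.0 m³/s.
ΣQ_DR = 143.9 m³/s.
With Δt = 2 h = 7200 s, V = ΣQ_DR · Δt = 143.9 × 7200 = 1.04 × 10^6 m³.

V ≈ 1.04 × 10^6 m³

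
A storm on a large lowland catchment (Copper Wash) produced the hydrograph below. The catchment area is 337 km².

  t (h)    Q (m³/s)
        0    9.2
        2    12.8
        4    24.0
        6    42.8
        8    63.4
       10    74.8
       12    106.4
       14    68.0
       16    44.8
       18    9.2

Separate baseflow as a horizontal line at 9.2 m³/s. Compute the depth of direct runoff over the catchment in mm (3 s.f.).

d ≈ 7.76 mm

Direct runoff: 0.0, 3.6, 14.8, 33.6, 54.2, 65.6, 97.2, 58.8, 35.6, 0.0 m³/s; ΣQ_DR = 363.4 m³/s.
V = ΣQ_DR · Δt = 363.4 × 7200 s = 2.616 × 10^6 m³.
Over A = 337 km², depth = V / A = 7.76 mm.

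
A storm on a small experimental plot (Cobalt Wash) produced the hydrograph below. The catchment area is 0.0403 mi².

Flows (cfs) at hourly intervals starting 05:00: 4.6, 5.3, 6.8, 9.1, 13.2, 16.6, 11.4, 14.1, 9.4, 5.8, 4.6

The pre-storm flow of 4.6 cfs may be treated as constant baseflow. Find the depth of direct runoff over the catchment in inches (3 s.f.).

Direct runoff: 0.0, 0.7, 2.2, 4.5, 8.6, 12.0, 6.8, 9.5, 4.8, 1.2, 0.0 cfs; ΣQ_DR = 50.30 cfs.
V = ΣQ_DR · Δt = 50.30 × 3600 s = 1.811 × 10^5 ft³.
Over A = 0.0403 mi², depth = V / A = 1.93 in.

d ≈ 1.93 in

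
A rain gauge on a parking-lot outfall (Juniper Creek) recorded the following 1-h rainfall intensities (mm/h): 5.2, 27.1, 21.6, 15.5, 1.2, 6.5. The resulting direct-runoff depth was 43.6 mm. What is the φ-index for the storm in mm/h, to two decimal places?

Only the 3 blocks with intensity above φ contribute runoff: 27.1, 21.6, 15.5 mm/h.
Σ(I−φ)·Δt = d  ⇒  (27.1+21.6+15.5 − 3φ)·1 = 43.6
φ = (64.20 − 43.6/1) / 3 = 6.87 mm/h.

φ ≈ 6.87 mm/h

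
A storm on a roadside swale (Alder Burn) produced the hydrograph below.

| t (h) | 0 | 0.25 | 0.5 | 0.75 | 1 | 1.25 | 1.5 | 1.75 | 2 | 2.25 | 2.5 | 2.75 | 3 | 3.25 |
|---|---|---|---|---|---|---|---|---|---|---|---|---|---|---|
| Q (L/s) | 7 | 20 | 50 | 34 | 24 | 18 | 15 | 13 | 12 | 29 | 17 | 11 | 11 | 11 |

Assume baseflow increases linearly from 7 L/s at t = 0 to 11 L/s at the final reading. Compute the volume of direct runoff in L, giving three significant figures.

V ≈ 1.31 × 10^5 L

Direct-runoff ordinates (Q − Q_b): 0.00, 12.69, 42.38, 26.08, 15.77, 9.46, 6.15, 3.85, 2.54, 19.23, 6.92, 0.62, 0.31, 0.00 L/s.
ΣQ_DR = 146.0 L/s.
With Δt = 0.25 h = 900 s, V = ΣQ_DR · Δt = 146.0 × 900 = 1.31 × 10^5 L.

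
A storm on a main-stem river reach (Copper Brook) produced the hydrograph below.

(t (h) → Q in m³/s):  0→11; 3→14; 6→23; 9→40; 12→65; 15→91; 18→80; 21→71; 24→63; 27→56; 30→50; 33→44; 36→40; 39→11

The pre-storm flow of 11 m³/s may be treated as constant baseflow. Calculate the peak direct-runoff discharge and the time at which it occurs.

Q_p = 80.0 m³/s at t = 15 h

Subtracting baseflow gives direct-runoff ordinates: 0.0, 3.0, 12.0, 29.0, 54.0, 80.0, 69.0, 60.0, 52.0, 45.0, 39.0, 33.0, 29.0, 0.0 m³/s.
The maximum is 80.0 m³/s, occurring at the reading for t = 15 h.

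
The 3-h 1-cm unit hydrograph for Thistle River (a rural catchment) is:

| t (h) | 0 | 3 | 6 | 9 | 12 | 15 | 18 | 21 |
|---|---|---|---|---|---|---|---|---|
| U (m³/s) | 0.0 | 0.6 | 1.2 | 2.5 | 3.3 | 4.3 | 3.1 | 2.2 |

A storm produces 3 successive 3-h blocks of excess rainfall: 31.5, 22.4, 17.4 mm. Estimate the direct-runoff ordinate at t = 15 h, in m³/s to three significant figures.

By discrete convolution, Q_j = Σ (P_i / 10 mm) · U_{j−i}.
At t = 15 h (j=5): Q = (31.5/10)·4.3 + (22.4/10)·3.3 + (17.4/10)·2.5 = 25.3 m³/s.

Q ≈ 25.3 m³/s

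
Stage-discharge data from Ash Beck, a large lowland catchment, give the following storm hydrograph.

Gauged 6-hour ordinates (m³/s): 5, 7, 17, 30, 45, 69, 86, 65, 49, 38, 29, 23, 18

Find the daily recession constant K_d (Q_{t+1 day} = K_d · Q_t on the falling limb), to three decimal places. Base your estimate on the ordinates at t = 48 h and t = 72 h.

Between t = 48 h and t = 72 h the flow falls from 49 to 18 m³/s over 4×6 h = 24 h.
Per-interval ratio K = (18/49)^(1/4) = 0.7785; K_d = K^(24/6) = 0.367.

K_d ≈ 0.367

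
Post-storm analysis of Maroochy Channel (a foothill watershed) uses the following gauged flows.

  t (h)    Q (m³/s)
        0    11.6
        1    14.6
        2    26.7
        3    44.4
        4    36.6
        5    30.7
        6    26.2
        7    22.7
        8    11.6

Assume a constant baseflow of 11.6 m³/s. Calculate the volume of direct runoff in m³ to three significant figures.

V ≈ 4.35 × 10^5 m³

Direct-runoff ordinates (Q − Q_b): 0.0, 3.0, 15.1, 32.8, 25.0, 19.1, 14.6, 11.1, 0.0 m³/s.
ΣQ_DR = 120.7 m³/s.
With Δt = 1 h = 3600 s, V = ΣQ_DR · Δt = 120.7 × 3600 = 4.35 × 10^5 m³.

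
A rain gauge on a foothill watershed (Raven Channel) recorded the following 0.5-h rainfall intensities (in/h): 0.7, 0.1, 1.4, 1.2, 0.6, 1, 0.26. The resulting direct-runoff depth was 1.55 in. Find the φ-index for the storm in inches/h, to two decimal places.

φ ≈ 0.36 in/h

Only the 5 blocks with intensity above φ contribute runoff: 0.7, 1.4, 1.2, 0.6, 1 in/h.
Σ(I−φ)·Δt = d  ⇒  (0.7+1.4+1.2+0.6+1 − 5φ)·0.5 = 1.55
φ = (4.900 − 1.55/0.5) / 5 = 0.36 in/h.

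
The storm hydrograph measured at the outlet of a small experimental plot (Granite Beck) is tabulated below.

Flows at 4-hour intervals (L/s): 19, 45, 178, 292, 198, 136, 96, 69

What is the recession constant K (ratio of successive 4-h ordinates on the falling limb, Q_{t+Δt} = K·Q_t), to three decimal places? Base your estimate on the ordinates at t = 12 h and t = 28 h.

K ≈ 0.697

Using the recession-limb readings at t = 12 h and t = 28 h: Q falls from 292 to 69 L/s over 4 intervals.
K = (Q₂/Q₁)^(1/4) = (69/292)^(1/4) = 0.697.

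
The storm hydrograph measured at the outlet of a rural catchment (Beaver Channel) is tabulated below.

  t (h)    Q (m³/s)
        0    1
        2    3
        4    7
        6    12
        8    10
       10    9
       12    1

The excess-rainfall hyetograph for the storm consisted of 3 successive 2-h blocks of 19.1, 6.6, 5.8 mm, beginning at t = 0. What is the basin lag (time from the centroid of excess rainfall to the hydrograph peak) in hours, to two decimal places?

Centroid of excess rainfall: t_c = Σ P_i·t̄_i / ΣP_i = 2.1556 h (block centres at 1, 3, 5 h).
Hydrograph peak occurs at t = 6 h, so basin lag t_L = 6 − 2.1556 = 3.84 h.

t_L ≈ 3.84 h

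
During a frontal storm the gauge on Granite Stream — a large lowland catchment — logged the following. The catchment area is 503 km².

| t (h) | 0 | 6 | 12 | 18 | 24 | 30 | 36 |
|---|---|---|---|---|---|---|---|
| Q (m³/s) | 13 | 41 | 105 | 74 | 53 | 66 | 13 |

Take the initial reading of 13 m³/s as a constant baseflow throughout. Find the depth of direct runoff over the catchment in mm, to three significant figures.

Direct runoff: 0.0, 28.0, 92.0, 61.0, 40.0, 53.0, 0.0 m³/s; ΣQ_DR = 274.0 m³/s.
V = ΣQ_DR · Δt = 274.0 × 21600 s = 5.918 × 10^6 m³.
Over A = 503 km², depth = V / A = 11.8 mm.

d ≈ 11.8 mm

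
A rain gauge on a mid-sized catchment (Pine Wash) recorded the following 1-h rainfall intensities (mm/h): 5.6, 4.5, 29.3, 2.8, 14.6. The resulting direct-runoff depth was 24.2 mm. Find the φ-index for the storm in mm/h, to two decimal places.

φ ≈ 9.85 mm/h

Only the 2 blocks with intensity above φ contribute runoff: 29.3, 14.6 mm/h.
Σ(I−φ)·Δt = d  ⇒  (29.3+14.6 − 2φ)·1 = 24.2
φ = (43.90 − 24.2/1) / 2 = 9.85 mm/h.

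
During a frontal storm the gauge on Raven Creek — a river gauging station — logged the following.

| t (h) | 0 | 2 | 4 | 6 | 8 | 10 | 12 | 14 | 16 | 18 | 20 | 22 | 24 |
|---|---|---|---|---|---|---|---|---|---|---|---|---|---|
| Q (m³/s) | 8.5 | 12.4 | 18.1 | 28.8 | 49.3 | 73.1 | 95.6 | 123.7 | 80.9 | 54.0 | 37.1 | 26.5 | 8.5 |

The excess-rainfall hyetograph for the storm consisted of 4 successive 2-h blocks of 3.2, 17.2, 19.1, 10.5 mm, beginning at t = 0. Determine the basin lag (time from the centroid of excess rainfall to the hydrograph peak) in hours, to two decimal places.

t_L ≈ 9.52 h

Centroid of excess rainfall: t_c = Σ P_i·t̄_i / ΣP_i = 4.4760 h (block centres at 1, 3, 5, 7 h).
Hydrograph peak occurs at t = 14 h, so basin lag t_L = 14 − 4.4760 = 9.52 h.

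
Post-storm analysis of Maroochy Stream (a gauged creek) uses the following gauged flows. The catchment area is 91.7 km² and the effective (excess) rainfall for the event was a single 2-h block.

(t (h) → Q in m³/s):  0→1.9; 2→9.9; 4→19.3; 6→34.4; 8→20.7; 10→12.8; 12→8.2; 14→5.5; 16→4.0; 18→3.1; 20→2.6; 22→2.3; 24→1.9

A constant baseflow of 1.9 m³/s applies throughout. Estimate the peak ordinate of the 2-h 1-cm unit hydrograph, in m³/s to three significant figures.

U_p ≈ 40.6 m³/s

Direct runoff: 0.0, 8.0, 17.4, 32.5, 18.8, 10.9, 6.3, 3.6, 2.1, 1.2, 0.7, 0.4, 0.0 m³/s; ΣQ_DR = 101.9 m³/s, peak = 32.5 m³/s.
Runoff depth d = ΣQ_DR·Δt / A = 101.9 × 7200 / (91.7 km²) = 8.001 mm.
The 1-cm UH is the DRH scaled by (10 mm)/d, so U_p = 32.5 × 10/8.001 = 40.6 m³/s.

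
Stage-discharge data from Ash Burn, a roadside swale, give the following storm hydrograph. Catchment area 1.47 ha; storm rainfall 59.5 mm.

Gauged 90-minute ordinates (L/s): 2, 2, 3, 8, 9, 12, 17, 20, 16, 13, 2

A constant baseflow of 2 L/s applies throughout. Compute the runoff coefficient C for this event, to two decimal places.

C ≈ 0.51

ΣQ_DR = 82.00 L/s; V = ΣQ_DR·Δt = 4.428 × 10^5 L.
Runoff depth d = V / A = 30.12 mm.
C = d / P = 30.12 / 59.5 = 0.51.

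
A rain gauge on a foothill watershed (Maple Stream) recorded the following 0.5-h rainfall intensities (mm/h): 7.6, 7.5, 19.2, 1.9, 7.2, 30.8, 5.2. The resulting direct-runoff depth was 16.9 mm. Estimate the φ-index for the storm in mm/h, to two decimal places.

Only the 2 blocks with intensity above φ contribute runoff: 19.2, 30.8 mm/h.
Σ(I−φ)·Δt = d  ⇒  (19.2+30.8 − 2φ)·0.5 = 16.9
φ = (50.00 − 16.9/0.5) / 2 = 8.10 mm/h.

φ ≈ 8.10 mm/h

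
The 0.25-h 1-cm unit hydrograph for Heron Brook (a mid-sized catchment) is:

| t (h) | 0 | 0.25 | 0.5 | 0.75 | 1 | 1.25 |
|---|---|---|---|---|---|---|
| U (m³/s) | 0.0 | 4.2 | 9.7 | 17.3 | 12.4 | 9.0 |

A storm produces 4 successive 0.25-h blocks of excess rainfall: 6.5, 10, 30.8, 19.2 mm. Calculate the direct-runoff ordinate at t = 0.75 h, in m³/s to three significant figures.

Q ≈ 33.9 m³/s

By discrete convolution, Q_j = Σ (P_i / 10 mm) · U_{j−i}.
At t = 0.75 h (j=3): Q = (6.5/10)·17.3 + (10/10)·9.7 + (30.8/10)·4.2 + (19.2/10)·0.0 = 33.9 m³/s.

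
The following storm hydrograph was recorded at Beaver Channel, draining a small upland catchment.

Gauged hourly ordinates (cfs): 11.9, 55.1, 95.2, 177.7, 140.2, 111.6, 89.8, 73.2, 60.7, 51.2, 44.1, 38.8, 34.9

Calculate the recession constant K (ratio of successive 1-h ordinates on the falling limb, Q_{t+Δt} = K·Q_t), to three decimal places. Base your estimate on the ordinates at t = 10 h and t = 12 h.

Using the recession-limb readings at t = 10 h and t = 12 h: Q falls from 44.1 to 34.9 cfs over 2 intervals.
K = (Q₂/Q₁)^(1/2) = (34.9/44.1)^(1/2) = 0.890.

K ≈ 0.890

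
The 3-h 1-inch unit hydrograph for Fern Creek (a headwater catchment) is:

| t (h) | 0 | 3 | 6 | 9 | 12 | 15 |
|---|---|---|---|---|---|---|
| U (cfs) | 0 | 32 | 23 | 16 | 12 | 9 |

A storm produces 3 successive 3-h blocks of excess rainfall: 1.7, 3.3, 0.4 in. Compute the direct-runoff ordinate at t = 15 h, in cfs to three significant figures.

Q ≈ 61.3 cfs

By discrete convolution, Q_j = Σ (P_i / 1 in) · U_{j−i}.
At t = 15 h (j=5): Q = (1.7/1)·9 + (3.3/1)·12 + (0.4/1)·16 = 61.3 cfs.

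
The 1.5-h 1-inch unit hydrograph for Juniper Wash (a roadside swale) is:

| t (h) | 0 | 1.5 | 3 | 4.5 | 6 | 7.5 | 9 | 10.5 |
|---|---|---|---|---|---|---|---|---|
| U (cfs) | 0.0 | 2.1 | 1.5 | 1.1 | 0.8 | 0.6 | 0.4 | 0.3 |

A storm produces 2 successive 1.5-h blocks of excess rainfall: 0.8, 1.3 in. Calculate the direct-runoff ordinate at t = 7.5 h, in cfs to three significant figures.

By discrete convolution, Q_j = Σ (P_i / 1 in) · U_{j−i}.
At t = 7.5 h (j=5): Q = (0.8/1)·0.6 + (1.3/1)·0.8 = 1.52 cfs.

Q ≈ 1.52 cfs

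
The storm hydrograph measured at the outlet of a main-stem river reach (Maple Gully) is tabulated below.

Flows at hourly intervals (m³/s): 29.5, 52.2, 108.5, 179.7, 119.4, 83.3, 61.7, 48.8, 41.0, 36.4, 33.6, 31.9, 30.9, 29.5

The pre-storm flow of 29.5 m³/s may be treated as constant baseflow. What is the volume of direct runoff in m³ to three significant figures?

Direct-runoff ordinates (Q − Q_b): 0.0, 22.7, 79.0, 150.2, 89.9, 53.8, 32.2, 19.3, 11.5, 6.9, 4.1, 2.4, 1.4, 0.0 m³/s.
ΣQ_DR = 473.4 m³/s.
With Δt = 1 h = 3600 s, V = ΣQ_DR · Δt = 473.4 × 3600 = 1.70 × 10^6 m³.

V ≈ 1.70 × 10^6 m³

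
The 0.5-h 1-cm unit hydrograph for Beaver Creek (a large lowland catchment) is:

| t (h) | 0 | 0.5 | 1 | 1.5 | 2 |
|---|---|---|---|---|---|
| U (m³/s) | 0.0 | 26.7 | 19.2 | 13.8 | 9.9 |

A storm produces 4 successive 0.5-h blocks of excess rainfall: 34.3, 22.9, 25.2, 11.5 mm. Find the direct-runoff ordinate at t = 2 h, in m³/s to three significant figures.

By discrete convolution, Q_j = Σ (P_i / 10 mm) · U_{j−i}.
At t = 2 h (j=4): Q = (34.3/10)·9.9 + (22.9/10)·13.8 + (25.2/10)·19.2 + (11.5/10)·26.7 = 145 m³/s.

Q ≈ 145 m³/s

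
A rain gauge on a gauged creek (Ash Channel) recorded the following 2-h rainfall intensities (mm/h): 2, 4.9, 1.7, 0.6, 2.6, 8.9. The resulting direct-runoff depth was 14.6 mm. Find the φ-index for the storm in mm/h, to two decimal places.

φ ≈ 3.25 mm/h

Only the 2 blocks with intensity above φ contribute runoff: 4.9, 8.9 mm/h.
Σ(I−φ)·Δt = d  ⇒  (4.9+8.9 − 2φ)·2 = 14.6
φ = (13.80 − 14.6/2) / 2 = 3.25 mm/h.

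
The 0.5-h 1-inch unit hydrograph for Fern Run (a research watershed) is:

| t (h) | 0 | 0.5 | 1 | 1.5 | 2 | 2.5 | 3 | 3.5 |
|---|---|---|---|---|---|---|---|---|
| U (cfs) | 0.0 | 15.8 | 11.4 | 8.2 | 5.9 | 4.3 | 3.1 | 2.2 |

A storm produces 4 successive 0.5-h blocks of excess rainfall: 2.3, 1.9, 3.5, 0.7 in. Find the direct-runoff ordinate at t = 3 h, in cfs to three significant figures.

Q ≈ 41.7 cfs

By discrete convolution, Q_j = Σ (P_i / 1 in) · U_{j−i}.
At t = 3 h (j=6): Q = (2.3/1)·3.1 + (1.9/1)·4.3 + (3.5/1)·5.9 + (0.7/1)·8.2 = 41.7 cfs.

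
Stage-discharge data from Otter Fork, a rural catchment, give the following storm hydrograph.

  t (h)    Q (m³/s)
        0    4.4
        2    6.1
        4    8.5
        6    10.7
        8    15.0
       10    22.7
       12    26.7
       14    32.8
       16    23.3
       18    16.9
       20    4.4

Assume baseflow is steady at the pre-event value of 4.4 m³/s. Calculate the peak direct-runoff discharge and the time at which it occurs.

Q_p = 28.4 m³/s at t = 14 h

Subtracting baseflow gives direct-runoff ordinates: 0.0, 1.7, 4.1, 6.3, 10.6, 18.3, 22.3, 28.4, 18.9, 12.5, 0.0 m³/s.
The maximum is 28.4 m³/s, occurring at the reading for t = 14 h.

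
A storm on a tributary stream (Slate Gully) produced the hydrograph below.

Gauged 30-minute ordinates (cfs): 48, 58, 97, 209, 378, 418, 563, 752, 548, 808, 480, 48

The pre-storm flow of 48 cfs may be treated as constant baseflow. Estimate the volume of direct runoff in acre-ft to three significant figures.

Direct-runoff ordinates (Q − Q_b): 0.0, 10.0, 49.0, 161.0, 330.0, 370.0, 515.0, 704.0, 500.0, 760.0, 432.0, 0.0 cfs.
ΣQ_DR = 3831 cfs.
With Δt = 0.5 h = 1800 s, V = ΣQ_DR · Δt = 3831 × 1800 = 6.90 × 10^6 ft³ = 158 acre-ft.

V ≈ 158 acre-ft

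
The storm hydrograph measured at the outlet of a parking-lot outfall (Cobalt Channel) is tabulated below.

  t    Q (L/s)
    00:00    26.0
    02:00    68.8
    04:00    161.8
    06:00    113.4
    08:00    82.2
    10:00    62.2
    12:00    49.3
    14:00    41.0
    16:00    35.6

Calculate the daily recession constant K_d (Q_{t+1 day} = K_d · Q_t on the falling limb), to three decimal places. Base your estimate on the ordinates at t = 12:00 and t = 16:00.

K_d ≈ 0.142

Between t = 12:00 and t = 16:00 the flow falls from 49.3 to 35.6 L/s over 2×2 h = 4 h.
Per-interval ratio K = (35.6/49.3)^(1/2) = 0.8498; K_d = K^(24/2) = 0.142.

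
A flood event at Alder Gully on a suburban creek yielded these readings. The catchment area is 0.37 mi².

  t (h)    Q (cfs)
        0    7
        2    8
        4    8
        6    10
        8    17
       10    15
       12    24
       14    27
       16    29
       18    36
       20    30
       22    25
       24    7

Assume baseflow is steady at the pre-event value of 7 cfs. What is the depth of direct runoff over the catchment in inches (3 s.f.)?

Direct runoff: 0.0, 1.0, 1.0, 3.0, 10.0, 8.0, 17.0, 20.0, 22.0, 29.0, 23.0, 18.0, 0.0 cfs; ΣQ_DR = 152.0 cfs.
V = ΣQ_DR · Δt = 152.0 × 7200 s = 1.094 × 10^6 ft³.
Over A = 0.37 mi², depth = V / A = 1.27 in.

d ≈ 1.27 in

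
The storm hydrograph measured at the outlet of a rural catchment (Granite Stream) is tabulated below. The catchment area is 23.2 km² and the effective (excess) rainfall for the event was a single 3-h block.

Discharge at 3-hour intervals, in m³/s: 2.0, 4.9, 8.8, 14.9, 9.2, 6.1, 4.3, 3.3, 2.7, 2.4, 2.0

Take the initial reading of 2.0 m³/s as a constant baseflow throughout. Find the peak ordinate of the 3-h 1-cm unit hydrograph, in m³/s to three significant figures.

U_p ≈ 7.18 m³/s

Direct runoff: 0.0, 2.9, 6.8, 12.9, 7.2, 4.1, 2.3, 1.3, 0.7, 0.4, 0.0 m³/s; ΣQ_DR = 38.60 m³/s, peak = 12.9 m³/s.
Runoff depth d = ΣQ_DR·Δt / A = 38.60 × 10800 / (23.2 km²) = 17.97 mm.
The 1-cm UH is the DRH scaled by (10 mm)/d, so U_p = 12.9 × 10/17.97 = 7.18 m³/s.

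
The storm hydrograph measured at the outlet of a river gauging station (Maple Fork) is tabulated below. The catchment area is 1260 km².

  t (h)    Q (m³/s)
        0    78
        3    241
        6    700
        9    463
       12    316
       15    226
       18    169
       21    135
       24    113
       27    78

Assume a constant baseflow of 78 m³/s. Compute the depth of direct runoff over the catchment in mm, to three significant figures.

d ≈ 14.9 mm

Direct runoff: 0.0, 163.0, 622.0, 385.0, 238.0, 148.0, 91.0, 57.0, 35.0, 0.0 m³/s; ΣQ_DR = 1739 m³/s.
V = ΣQ_DR · Δt = 1739 × 10800 s = 1.878 × 10^7 m³.
Over A = 1260 km², depth = V / A = 14.9 mm.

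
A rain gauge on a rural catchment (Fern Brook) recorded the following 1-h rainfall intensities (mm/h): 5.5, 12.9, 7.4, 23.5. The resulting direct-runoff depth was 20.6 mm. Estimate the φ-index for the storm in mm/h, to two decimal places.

Only the 2 blocks with intensity above φ contribute runoff: 12.9, 23.5 mm/h.
Σ(I−φ)·Δt = d  ⇒  (12.9+23.5 − 2φ)·1 = 20.6
φ = (36.40 − 20.6/1) / 2 = 7.90 mm/h.

φ ≈ 7.90 mm/h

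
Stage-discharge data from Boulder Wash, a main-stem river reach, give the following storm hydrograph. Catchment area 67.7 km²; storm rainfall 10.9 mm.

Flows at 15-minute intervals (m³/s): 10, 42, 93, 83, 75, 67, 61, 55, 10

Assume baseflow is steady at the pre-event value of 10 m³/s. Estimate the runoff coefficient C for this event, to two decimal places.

C ≈ 0.50

ΣQ_DR = 406.0 m³/s; V = ΣQ_DR·Δt = 3.654 × 10^5 m³.
Runoff depth d = V / A = 5.397 mm.
C = d / P = 5.397 / 10.9 = 0.50.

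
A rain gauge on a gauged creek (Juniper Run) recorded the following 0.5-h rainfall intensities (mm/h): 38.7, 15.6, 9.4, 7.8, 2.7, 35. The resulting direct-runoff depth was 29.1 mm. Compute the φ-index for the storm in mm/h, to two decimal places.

φ ≈ 10.37 mm/h

Only the 3 blocks with intensity above φ contribute runoff: 38.7, 15.6, 35 mm/h.
Σ(I−φ)·Δt = d  ⇒  (38.7+15.6+35 − 3φ)·0.5 = 29.1
φ = (89.30 − 29.1/0.5) / 3 = 10.37 mm/h.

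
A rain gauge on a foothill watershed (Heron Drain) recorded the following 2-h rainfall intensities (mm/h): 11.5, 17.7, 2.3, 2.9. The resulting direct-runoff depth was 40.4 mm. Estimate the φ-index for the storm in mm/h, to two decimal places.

φ ≈ 4.50 mm/h

Only the 2 blocks with intensity above φ contribute runoff: 11.5, 17.7 mm/h.
Σ(I−φ)·Δt = d  ⇒  (11.5+17.7 − 2φ)·2 = 40.4
φ = (29.20 − 40.4/2) / 2 = 4.50 mm/h.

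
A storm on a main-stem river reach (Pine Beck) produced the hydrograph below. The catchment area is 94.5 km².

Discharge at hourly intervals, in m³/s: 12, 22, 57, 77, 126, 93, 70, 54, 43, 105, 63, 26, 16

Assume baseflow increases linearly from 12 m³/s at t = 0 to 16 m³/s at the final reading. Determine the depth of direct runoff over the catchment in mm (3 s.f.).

Direct runoff: 0.00, 9.67, 44.33, 64.00, 112.67, 79.33, 56.00, 39.67, 28.33, 90.00, 47.67, 10.33, 0.00 m³/s; ΣQ_DR = 582.0 m³/s.
V = ΣQ_DR · Δt = 582.0 × 3600 s = 2.095 × 10^6 m³.
Over A = 94.5 km², depth = V / A = 22.2 mm.

d ≈ 22.2 mm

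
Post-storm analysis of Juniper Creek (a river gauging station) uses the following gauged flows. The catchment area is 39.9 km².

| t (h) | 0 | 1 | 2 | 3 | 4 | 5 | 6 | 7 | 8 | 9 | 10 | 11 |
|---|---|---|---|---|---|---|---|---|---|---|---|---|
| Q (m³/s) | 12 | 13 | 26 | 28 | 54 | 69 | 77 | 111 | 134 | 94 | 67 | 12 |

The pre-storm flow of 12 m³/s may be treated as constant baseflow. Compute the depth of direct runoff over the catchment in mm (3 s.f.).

d ≈ 49.9 mm

Direct runoff: 0.0, 1.0, 14.0, 16.0, 42.0, 57.0, 65.0, 99.0, 122.0, 82.0, 55.0, 0.0 m³/s; ΣQ_DR = 553.0 m³/s.
V = ΣQ_DR · Δt = 553.0 × 3600 s = 1.991 × 10^6 m³.
Over A = 39.9 km², depth = V / A = 49.9 mm.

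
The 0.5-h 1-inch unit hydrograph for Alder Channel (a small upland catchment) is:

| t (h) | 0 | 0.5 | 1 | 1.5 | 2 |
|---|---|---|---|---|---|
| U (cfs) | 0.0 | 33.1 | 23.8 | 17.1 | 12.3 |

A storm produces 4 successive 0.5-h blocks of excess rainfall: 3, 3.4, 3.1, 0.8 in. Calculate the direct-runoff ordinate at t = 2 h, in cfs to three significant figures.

By discrete convolution, Q_j = Σ (P_i / 1 in) · U_{j−i}.
At t = 2 h (j=4): Q = (3/1)·12.3 + (3.4/1)·17.1 + (3.1/1)·23.8 + (0.8/1)·33.1 = 195 cfs.

Q ≈ 195 cfs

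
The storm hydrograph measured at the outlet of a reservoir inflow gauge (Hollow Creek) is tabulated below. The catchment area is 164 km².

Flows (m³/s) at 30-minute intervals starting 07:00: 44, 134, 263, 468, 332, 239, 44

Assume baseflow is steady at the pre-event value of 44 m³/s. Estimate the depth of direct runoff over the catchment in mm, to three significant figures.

d ≈ 13.3 mm

Direct runoff: 0.0, 90.0, 219.0, 424.0, 288.0, 195.0, 0.0 m³/s; ΣQ_DR = 1216 m³/s.
V = ΣQ_DR · Δt = 1216 × 1800 s = 2.189 × 10^6 m³.
Over A = 164 km², depth = V / A = 13.3 mm.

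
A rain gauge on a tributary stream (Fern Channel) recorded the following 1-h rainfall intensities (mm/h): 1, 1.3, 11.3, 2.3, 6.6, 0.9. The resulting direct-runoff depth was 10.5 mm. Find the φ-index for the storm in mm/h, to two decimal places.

Only the 2 blocks with intensity above φ contribute runoff: 11.3, 6.6 mm/h.
Σ(I−φ)·Δt = d  ⇒  (11.3+6.6 − 2φ)·1 = 10.5
φ = (17.90 − 10.5/1) / 2 = 3.70 mm/h.

φ ≈ 3.70 mm/h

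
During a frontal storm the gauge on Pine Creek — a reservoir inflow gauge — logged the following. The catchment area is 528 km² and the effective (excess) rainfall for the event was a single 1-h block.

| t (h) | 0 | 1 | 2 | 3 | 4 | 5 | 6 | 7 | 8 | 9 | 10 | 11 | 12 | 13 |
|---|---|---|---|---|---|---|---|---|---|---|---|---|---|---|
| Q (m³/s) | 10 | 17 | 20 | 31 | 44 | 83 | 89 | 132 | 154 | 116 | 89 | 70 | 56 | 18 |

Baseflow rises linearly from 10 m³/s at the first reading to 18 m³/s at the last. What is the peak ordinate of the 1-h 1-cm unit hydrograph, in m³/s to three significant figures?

Direct runoff: 0.00, 6.38, 8.77, 19.15, 31.54, 69.92, 75.31, 117.69, 139.08, 100.46, 72.85, 53.23, 38.62, 0.00 m³/s; ΣQ_DR = 733.0 m³/s, peak = 139.08 m³/s.
Runoff depth d = ΣQ_DR·Δt / A = 733.0 × 3600 / (528 km²) = 4.998 mm.
The 1-cm UH is the DRH scaled by (10 mm)/d, so U_p = 139.08 × 10/4.998 = 278 m³/s.

U_p ≈ 278 m³/s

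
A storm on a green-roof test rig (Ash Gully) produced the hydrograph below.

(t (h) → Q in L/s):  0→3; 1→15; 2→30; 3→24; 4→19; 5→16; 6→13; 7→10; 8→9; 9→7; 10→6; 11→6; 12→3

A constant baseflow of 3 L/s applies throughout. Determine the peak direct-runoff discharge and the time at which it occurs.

Subtracting baseflow gives direct-runoff ordinates: 0.0, 12.0, 27.0, 21.0, 16.0, 13.0, 10.0, 7.0, 6.0, 4.0, 3.0, 3.0, 0.0 L/s.
The maximum is 27.0 L/s, occurring at the reading for t = 2 h.

Q_p = 27.0 L/s at t = 2 h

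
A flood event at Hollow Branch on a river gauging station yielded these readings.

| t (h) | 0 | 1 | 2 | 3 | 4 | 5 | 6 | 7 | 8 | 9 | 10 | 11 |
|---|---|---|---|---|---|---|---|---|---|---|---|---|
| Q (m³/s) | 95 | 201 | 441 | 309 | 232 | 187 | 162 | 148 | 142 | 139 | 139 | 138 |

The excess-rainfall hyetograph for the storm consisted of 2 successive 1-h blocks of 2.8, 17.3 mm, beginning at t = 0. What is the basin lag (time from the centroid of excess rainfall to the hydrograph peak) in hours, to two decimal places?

t_L ≈ 0.64 h

Centroid of excess rainfall: t_c = Σ P_i·t̄_i / ΣP_i = 1.3607 h (block centres at 0.5, 1.5 h).
Hydrograph peak occurs at t = 2 h, so basin lag t_L = 2 − 1.3607 = 0.64 h.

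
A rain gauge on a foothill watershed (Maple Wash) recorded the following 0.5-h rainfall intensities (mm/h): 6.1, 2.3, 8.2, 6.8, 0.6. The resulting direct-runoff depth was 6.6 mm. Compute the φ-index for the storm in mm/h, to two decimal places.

φ ≈ 2.63 mm/h

Only the 3 blocks with intensity above φ contribute runoff: 6.1, 8.2, 6.8 mm/h.
Σ(I−φ)·Δt = d  ⇒  (6.1+8.2+6.8 − 3φ)·0.5 = 6.6
φ = (21.10 − 6.6/0.5) / 3 = 2.63 mm/h.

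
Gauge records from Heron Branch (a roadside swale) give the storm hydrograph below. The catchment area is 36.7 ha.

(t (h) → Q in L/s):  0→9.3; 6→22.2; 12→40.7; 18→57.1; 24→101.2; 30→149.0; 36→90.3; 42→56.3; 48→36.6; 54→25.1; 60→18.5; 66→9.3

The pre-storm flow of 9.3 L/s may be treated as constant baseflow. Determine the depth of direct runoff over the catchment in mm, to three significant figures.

d ≈ 29.7 mm

Direct runoff: 0.0, 12.9, 31.4, 47.8, 91.9, 139.7, 81.0, 47.0, 27.3, 15.8, 9.2, 0.0 L/s; ΣQ_DR = 504.0 L/s.
V = ΣQ_DR · Δt = 504.0 × 21600 s = 1.089 × 10^7 L.
Over A = 36.7 ha, depth = V / A = 29.7 mm.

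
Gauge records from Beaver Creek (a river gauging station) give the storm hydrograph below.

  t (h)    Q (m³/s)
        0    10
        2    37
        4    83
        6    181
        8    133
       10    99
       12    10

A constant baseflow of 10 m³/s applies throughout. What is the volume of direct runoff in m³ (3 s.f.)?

V ≈ 3.48 × 10^6 m³

Direct-runoff ordinates (Q − Q_b): 0.0, 27.0, 73.0, 171.0, 123.0, 89.0, 0.0 m³/s.
ΣQ_DR = 483.0 m³/s.
With Δt = 2 h = 7200 s, V = ΣQ_DR · Δt = 483.0 × 7200 = 3.48 × 10^6 m³.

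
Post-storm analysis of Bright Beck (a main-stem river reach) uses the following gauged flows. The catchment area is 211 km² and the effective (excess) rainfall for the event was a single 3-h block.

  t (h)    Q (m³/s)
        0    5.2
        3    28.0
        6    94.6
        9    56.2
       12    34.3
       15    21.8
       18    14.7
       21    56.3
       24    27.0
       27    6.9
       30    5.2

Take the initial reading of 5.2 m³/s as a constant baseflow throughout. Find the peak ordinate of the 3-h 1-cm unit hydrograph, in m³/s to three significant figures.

Direct runoff: 0.0, 22.8, 89.4, 51.0, 29.1, 16.6, 9.5, 51.1, 21.8, 1.7, 0.0 m³/s; ΣQ_DR = 293.0 m³/s, peak = 89.4 m³/s.
Runoff depth d = ΣQ_DR·Δt / A = 293.0 × 10800 / (211 km²) = 15.00 mm.
The 1-cm UH is the DRH scaled by (10 mm)/d, so U_p = 89.4 × 10/15.00 = 59.6 m³/s.

U_p ≈ 59.6 m³/s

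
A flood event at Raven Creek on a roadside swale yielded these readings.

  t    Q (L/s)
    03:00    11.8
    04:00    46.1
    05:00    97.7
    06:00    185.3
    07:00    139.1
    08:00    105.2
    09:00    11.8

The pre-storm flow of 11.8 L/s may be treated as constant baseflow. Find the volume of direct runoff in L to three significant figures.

V ≈ 1.85 × 10^6 L

Direct-runoff ordinates (Q − Q_b): 0.0, 34.3, 85.9, 173.5, 127.3, 93.4, 0.0 L/s.
ΣQ_DR = 514.4 L/s.
With Δt = 1 h = 3600 s, V = ΣQ_DR · Δt = 514.4 × 3600 = 1.85 × 10^6 L.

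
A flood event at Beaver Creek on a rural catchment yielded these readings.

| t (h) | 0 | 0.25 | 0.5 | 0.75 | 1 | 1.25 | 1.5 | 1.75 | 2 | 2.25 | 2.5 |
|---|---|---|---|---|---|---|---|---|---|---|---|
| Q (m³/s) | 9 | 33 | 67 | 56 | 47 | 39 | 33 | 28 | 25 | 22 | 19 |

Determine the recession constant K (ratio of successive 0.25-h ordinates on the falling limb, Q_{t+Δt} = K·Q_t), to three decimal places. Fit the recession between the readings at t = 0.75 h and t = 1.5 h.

K ≈ 0.838

Using the recession-limb readings at t = 0.75 h and t = 1.5 h: Q falls from 56 to 33 m³/s over 3 intervals.
K = (Q₂/Q₁)^(1/3) = (33/56)^(1/3) = 0.838.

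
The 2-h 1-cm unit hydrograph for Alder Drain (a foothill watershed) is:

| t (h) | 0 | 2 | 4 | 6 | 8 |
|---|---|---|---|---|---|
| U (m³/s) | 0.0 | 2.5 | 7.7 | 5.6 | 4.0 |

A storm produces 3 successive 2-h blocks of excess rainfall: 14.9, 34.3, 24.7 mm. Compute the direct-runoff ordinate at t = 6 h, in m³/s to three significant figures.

Q ≈ 40.9 m³/s

By discrete convolution, Q_j = Σ (P_i / 10 mm) · U_{j−i}.
At t = 6 h (j=3): Q = (14.9/10)·5.6 + (34.3/10)·7.7 + (24.7/10)·2.5 = 40.9 m³/s.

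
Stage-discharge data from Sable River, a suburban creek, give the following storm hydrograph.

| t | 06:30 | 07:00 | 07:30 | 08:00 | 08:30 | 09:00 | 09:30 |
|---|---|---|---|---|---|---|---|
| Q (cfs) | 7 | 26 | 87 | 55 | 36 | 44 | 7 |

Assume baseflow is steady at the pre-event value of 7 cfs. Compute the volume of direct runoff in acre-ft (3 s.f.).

Direct-runoff ordinates (Q − Q_b): 0.0, 19.0, 80.0, 48.0, 29.0, 37.0, 0.0 cfs.
ΣQ_DR = 213.0 cfs.
With Δt = 0.5 h = 1800 s, V = ΣQ_DR · Δt = 213.0 × 1800 = 3.83 × 10^5 ft³ = 8.80 acre-ft.

V ≈ 8.80 acre-ft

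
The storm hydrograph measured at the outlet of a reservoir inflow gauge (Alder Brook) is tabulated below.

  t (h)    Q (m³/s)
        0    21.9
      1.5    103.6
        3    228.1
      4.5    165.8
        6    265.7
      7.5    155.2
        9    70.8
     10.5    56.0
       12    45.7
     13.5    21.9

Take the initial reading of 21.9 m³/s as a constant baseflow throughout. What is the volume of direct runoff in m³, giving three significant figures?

V ≈ 4.94 × 10^6 m³

Direct-runoff ordinates (Q − Q_b): 0.0, 81.7, 206.2, 143.9, 243.8, 133.3, 48.9, 34.1, 23.8, 0.0 m³/s.
ΣQ_DR = 915.7 m³/s.
With Δt = 1.5 h = 5400 s, V = ΣQ_DR · Δt = 915.7 × 5400 = 4.94 × 10^6 m³.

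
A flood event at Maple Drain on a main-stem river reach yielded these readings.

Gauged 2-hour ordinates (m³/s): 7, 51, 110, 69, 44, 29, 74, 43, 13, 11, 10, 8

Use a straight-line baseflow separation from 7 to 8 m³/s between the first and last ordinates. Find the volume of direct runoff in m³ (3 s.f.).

V ≈ 2.73 × 10^6 m³

Direct-runoff ordinates (Q − Q_b): 0.00, 43.91, 102.82, 61.73, 36.64, 21.55, 66.45, 35.36, 5.27, 3.18, 2.09, 0.00 m³/s.
ΣQ_DR = 379.0 m³/s.
With Δt = 2 h = 7200 s, V = ΣQ_DR · Δt = 379.0 × 7200 = 2.73 × 10^6 m³.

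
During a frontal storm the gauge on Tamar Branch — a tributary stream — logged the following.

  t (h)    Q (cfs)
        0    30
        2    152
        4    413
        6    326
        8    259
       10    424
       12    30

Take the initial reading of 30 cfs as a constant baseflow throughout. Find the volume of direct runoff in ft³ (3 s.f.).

Direct-runoff ordinates (Q − Q_b): 0.0, 122.0, 383.0, 296.0, 229.0, 394.0, 0.0 cfs.
ΣQ_DR = 1424 cfs.
With Δt = 2 h = 7200 s, V = ΣQ_DR · Δt = 1424 × 7200 = 1.03 × 10^7 ft³.

V ≈ 1.03 × 10^7 ft³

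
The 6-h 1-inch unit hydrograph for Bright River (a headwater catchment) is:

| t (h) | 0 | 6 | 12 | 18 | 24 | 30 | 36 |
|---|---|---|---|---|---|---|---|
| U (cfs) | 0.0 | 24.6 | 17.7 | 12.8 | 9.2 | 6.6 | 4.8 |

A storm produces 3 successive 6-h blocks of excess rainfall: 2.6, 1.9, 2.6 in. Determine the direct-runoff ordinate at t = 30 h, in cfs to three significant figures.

By discrete convolution, Q_j = Σ (P_i / 1 in) · U_{j−i}.
At t = 30 h (j=5): Q = (2.6/1)·6.6 + (1.9/1)·9.2 + (2.6/1)·12.8 = 67.9 cfs.

Q ≈ 67.9 cfs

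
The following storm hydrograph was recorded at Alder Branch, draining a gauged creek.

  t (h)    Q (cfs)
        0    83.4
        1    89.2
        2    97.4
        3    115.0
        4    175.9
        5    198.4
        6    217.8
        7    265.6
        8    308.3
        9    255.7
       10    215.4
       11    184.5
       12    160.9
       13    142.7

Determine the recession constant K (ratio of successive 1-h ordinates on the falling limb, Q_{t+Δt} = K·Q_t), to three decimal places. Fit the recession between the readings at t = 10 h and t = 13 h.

K ≈ 0.872

Using the recession-limb readings at t = 10 h and t = 13 h: Q falls from 215.4 to 142.7 cfs over 3 intervals.
K = (Q₂/Q₁)^(1/3) = (142.7/215.4)^(1/3) = 0.872.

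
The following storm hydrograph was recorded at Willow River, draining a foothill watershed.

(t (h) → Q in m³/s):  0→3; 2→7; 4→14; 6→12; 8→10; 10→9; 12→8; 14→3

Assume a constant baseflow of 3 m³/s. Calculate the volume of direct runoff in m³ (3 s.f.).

Direct-runoff ordinates (Q − Q_b): 0.0, 4.0, 11.0, 9.0, 7.0, 6.0, 5.0, 0.0 m³/s.
ΣQ_DR = 42.00 m³/s.
With Δt = 2 h = 7200 s, V = ΣQ_DR · Δt = 42.00 × 7200 = 3.02 × 10^5 m³.

V ≈ 3.02 × 10^5 m³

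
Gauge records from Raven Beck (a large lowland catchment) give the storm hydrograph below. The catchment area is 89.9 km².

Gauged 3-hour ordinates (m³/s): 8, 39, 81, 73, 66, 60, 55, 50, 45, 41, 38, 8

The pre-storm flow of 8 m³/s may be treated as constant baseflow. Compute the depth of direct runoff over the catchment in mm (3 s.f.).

d ≈ 56.2 mm

Direct runoff: 0.0, 31.0, 73.0, 65.0, 58.0, 52.0, 47.0, 42.0, 37.0, 33.0, 30.0, 0.0 m³/s; ΣQ_DR = 468.0 m³/s.
V = ΣQ_DR · Δt = 468.0 × 10800 s = 5.054 × 10^6 m³.
Over A = 89.9 km², depth = V / A = 56.2 mm.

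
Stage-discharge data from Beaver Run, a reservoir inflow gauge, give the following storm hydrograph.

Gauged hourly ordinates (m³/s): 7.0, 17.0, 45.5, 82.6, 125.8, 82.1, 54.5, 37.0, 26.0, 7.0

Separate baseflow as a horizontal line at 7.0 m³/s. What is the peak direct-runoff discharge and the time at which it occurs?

Subtracting baseflow gives direct-runoff ordinates: 0.0, 10.0, 38.5, 75.6, 118.8, 75.1, 47.5, 30.0, 19.0, 0.0 m³/s.
The maximum is 118.8 m³/s, occurring at the reading for t = 4 h.

Q_p = 118.8 m³/s at t = 4 h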